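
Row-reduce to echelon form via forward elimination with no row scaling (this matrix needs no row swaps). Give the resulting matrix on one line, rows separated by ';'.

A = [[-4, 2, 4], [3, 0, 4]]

Forward elimination:
R2 <- R2 - (-3/4)*R1:  [   0  3/2    7 ]
Row echelon form:
[ -4    2  4 ]
[  0  3/2  7 ]

REF = [-4 2 4; 0 3/2 7]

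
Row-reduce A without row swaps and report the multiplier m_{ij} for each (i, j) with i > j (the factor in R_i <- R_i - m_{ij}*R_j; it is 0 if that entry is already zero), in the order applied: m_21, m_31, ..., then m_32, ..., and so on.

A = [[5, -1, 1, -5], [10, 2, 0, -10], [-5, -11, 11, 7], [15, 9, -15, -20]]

Forward elimination:
R2 <- R2 - (2)*R1:  [  0   4  -2   0 ]
R3 <- R3 - (-1)*R1:  [   0  -12   12    2 ]
R4 <- R4 - (3)*R1:  [   0   12  -18   -5 ]
R3 <- R3 - (-3)*R2:  [ 0  0  6  2 ]
R4 <- R4 - (3)*R2:  [   0    0  -12   -5 ]
R4 <- R4 - (-2)*R3:  [  0   0   0  -1 ]
Multipliers (in order of application): m_{21} = 2, m_{31} = -1, m_{41} = 3, m_{32} = -3, m_{42} = 3, m_{43} = -2

multipliers: 2, -1, 3, -3, 3, -2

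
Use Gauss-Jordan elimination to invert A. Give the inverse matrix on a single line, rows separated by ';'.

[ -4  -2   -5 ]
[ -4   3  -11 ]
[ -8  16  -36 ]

Gauss-Jordan on [A | I]:
R1 <- (1/-4)*R1:  [    1   1/2   5/4  |  -1/4     0     0 ]
R2 <- R2 - (-4)*R1:  [  0   5  -6  |  -1   1   0 ]
R3 <- R3 - (-8)*R1:  [   0   20  -26  |   -2    0    1 ]
R2 <- (1/5)*R2:  [    0     1  -6/5  |  -1/5   1/5     0 ]
R1 <- R1 - (1/2)*R2:  [     1      0  37/20  |  -3/20  -1/10      0 ]
R3 <- R3 - (20)*R2:  [  0   0  -2  |   2  -4   1 ]
R3 <- (1/-2)*R3:  [    0     0     1  |    -1     2  -1/2 ]
R1 <- R1 - (37/20)*R3:  [     1      0      0  |  17/10  -19/5  37/40 ]
R2 <- R2 - (-6/5)*R3:  [    0     1     0  |  -7/5  13/5  -3/5 ]
Right block of [I | A^{-1}] is the inverse:
[ 17/10  -19/5  37/40 ]
[  -7/5   13/5   -3/5 ]
[    -1      2   -1/2 ]

inverse = [17/10 -19/5 37/40; -7/5 13/5 -3/5; -1 2 -1/2]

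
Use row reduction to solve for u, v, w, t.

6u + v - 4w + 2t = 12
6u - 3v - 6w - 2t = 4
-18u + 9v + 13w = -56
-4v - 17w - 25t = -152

Forward elimination on [A|b]:
R2 <- R2 - (1)*R1:  [  0  -4  -2  -4  -8 ]
R3 <- R3 - (-3)*R1:  [   0   12    1    6  -20 ]
R3 <- R3 - (-3)*R2:  [   0    0   -5   -6  -44 ]
R4 <- R4 - (1)*R2:  [    0     0   -15   -21  -144 ]
R4 <- R4 - (3)*R3:  [   0    0    0   -3  -12 ]
Row echelon form:
[ 6   1  -4   2  |   12 ]
[ 0  -4  -2  -4  |   -8 ]
[ 0   0  -5  -6  |  -44 ]
[ 0   0   0  -3  |  -12 ]
Back-substitution:
t = (-12) / -3 = 4
w = (-44 - (-6)*(4)) / -5 = 4
v = (-8 - (-2)*(4) - (-4)*(4)) / -4 = -4
u = (12 - (1)*(-4) - (-4)*(4) - (2)*(4)) / 6 = 4

(4, -4, 4, 4)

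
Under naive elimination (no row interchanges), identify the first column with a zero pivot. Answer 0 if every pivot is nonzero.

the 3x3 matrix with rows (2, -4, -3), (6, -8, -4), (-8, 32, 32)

Naive forward elimination:
R2 <- R2 - (3)*R1:  [ 0  4  5 ]
R3 <- R3 - (-4)*R1:  [  0  16  20 ]
R3 <- R3 - (4)*R2:  [ 0  0  0 ]
Matrix at this point:
[ 2  -4  -3 ]
[ 0   4   5 ]
[ 0   0   0 ]
Pivot entry (3,3) in the last row is zero and there are no rows below to swap with -> zero pivot in column 3 (A is singular).

first zero-pivot column = 3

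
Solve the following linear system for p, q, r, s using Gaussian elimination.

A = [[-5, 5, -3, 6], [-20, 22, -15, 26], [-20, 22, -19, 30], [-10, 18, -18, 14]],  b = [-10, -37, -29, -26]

Forward elimination on [A|b]:
R2 <- R2 - (4)*R1:  [  0   2  -3   2   3 ]
R3 <- R3 - (4)*R1:  [  0   2  -7   6  11 ]
R4 <- R4 - (2)*R1:  [   0    8  -12    2   -6 ]
R3 <- R3 - (1)*R2:  [  0   0  -4   4   8 ]
R4 <- R4 - (4)*R2:  [   0    0    0   -6  -18 ]
Row echelon form:
[ -5  5  -3   6  |  -10 ]
[  0  2  -3   2  |    3 ]
[  0  0  -4   4  |    8 ]
[  0  0   0  -6  |  -18 ]
Back-substitution:
s = (-18) / -6 = 3
r = (8 - (4)*(3)) / -4 = 1
q = (3 - (-3)*(1) - (2)*(3)) / 2 = 0
p = (-10 - (5)*(0) - (-3)*(1) - (6)*(3)) / -5 = 5

(5, 0, 1, 3)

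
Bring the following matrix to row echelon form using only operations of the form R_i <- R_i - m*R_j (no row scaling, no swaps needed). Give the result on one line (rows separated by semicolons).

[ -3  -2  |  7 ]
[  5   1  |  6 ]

REF = [-3 -2 7; 0 -7/3 53/3]

Forward elimination:
R2 <- R2 - (-5/3)*R1:  [    0  -7/3  53/3 ]
Row echelon form:
[ -3    -2  |     7 ]
[  0  -7/3  |  53/3 ]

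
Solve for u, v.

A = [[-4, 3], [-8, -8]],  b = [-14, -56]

(5, 2)

Forward elimination on [A|b]:
R2 <- R2 - (2)*R1:  [   0  -14  -28 ]
Row echelon form:
[ -4    3  |  -14 ]
[  0  -14  |  -28 ]
Back-substitution:
v = (-28) / -14 = 2
u = (-14 - (3)*(2)) / -4 = 5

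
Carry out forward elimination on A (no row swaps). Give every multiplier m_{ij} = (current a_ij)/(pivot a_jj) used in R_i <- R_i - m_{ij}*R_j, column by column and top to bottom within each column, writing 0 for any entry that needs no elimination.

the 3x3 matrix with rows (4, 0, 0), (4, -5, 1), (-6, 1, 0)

Forward elimination:
R2 <- R2 - (1)*R1:  [  0  -5   1 ]
R3 <- R3 - (-3/2)*R1:  [ 0  1  0 ]
R3 <- R3 - (-1/5)*R2:  [   0    0  1/5 ]
Multipliers (in order of application): m_{21} = 1, m_{31} = -3/2, m_{32} = -1/5

multipliers: 1, -3/2, -1/5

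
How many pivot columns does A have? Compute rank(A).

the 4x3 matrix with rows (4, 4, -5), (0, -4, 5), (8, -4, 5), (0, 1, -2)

Row reduction:
R3 <- R3 - (2)*R1:  [   0  -12   15 ]
R3 <- R3 - (3)*R2:  [ 0  0  0 ]
R4 <- R4 - (-1/4)*R2:  [    0     0  -3/4 ]
R3 <-> R4   (pivot in column 3 was zero)
[ 4   4    -5 ]
[ 0  -4     5 ]
[ 0   0  -3/4 ]
[ 0   0     0 ]
Row echelon form:
[ 4   4    -5 ]
[ 0  -4     5 ]
[ 0   0  -3/4 ]
[ 0   0     0 ]
Nonzero rows / pivot columns: 3

rank(A) = 3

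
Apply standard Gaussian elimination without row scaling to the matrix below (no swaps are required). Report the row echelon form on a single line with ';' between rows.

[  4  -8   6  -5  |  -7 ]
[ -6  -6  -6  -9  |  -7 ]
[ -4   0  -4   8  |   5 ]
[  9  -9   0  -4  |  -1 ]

Forward elimination:
R2 <- R2 - (-3/2)*R1:  [     0    -18      3  -33/2  -35/2 ]
R3 <- R3 - (-1)*R1:  [  0  -8   2   3  -2 ]
R4 <- R4 - (9/4)*R1:  [     0      9  -27/2   29/4   59/4 ]
R3 <- R3 - (4/9)*R2:  [    0     0   2/3  31/3  52/9 ]
R4 <- R4 - (-1/2)*R2:  [   0    0  -12   -1    6 ]
R4 <- R4 - (-18)*R3:  [   0    0    0  185  110 ]
Row echelon form:
[ 4   -8    6     -5  |     -7 ]
[ 0  -18    3  -33/2  |  -35/2 ]
[ 0    0  2/3   31/3  |   52/9 ]
[ 0    0    0    185  |    110 ]

REF = [4 -8 6 -5 -7; 0 -18 3 -33/2 -35/2; 0 0 2/3 31/3 52/9; 0 0 0 185 110]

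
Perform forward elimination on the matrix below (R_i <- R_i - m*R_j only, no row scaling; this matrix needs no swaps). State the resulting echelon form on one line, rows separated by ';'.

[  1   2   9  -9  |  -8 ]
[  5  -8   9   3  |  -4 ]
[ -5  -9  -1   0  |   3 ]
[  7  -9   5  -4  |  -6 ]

REF = [1 2 9 -9 -8; 0 -18 -36 48 36; 0 0 42 -127/3 -35; 0 0 0 -101/7 -6]

Forward elimination:
R2 <- R2 - (5)*R1:  [   0  -18  -36   48   36 ]
R3 <- R3 - (-5)*R1:  [   0    1   44  -45  -37 ]
R4 <- R4 - (7)*R1:  [   0  -23  -58   59   50 ]
R3 <- R3 - (-1/18)*R2:  [      0       0      42  -127/3     -35 ]
R4 <- R4 - (23/18)*R2:  [    0     0   -12  -7/3     4 ]
R4 <- R4 - (-2/7)*R3:  [      0       0       0  -101/7      -6 ]
Row echelon form:
[ 1    2    9      -9  |   -8 ]
[ 0  -18  -36      48  |   36 ]
[ 0    0   42  -127/3  |  -35 ]
[ 0    0    0  -101/7  |   -6 ]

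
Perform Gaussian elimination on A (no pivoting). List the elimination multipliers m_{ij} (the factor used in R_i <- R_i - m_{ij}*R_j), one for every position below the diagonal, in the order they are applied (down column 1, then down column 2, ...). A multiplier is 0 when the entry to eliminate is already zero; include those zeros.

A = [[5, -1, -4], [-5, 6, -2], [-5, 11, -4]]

Forward elimination:
R2 <- R2 - (-1)*R1:  [  0   5  -6 ]
R3 <- R3 - (-1)*R1:  [  0  10  -8 ]
R3 <- R3 - (2)*R2:  [ 0  0  4 ]
Multipliers (in order of application): m_{21} = -1, m_{31} = -1, m_{32} = 2

multipliers: -1, -1, 2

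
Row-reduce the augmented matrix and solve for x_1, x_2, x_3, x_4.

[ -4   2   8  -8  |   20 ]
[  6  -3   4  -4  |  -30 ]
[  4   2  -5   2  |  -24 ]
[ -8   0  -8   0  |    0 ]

Forward elimination on [A|b]:
R2 <- R2 - (-3/2)*R1:  [   0    0   16  -16    0 ]
R3 <- R3 - (-1)*R1:  [  0   4   3  -6  -4 ]
R4 <- R4 - (2)*R1:  [   0   -4  -24   16  -40 ]
R2 <-> R3   (pivot in column 2 was zero)
[ -4   2    8   -8   20 ]
[  0   4    3   -6   -4 ]
[  0   0   16  -16    0 ]
[  0  -4  -24   16  -40 ]
R4 <- R4 - (-1)*R2:  [   0    0  -21   10  -44 ]
R4 <- R4 - (-21/16)*R3:  [   0    0    0  -11  -44 ]
Row echelon form:
[ -4  2   8   -8  |   20 ]
[  0  4   3   -6  |   -4 ]
[  0  0  16  -16  |    0 ]
[  0  0   0  -11  |  -44 ]
Back-substitution:
x_4 = (-44) / -11 = 4
x_3 = (0 - (-16)*(4)) / 16 = 4
x_2 = (-4 - (3)*(4) - (-6)*(4)) / 4 = 2
x_1 = (20 - (2)*(2) - (8)*(4) - (-8)*(4)) / -4 = -4

(-4, 2, 4, 4)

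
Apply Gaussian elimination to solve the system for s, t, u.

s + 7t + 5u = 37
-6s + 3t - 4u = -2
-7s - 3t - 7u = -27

(-2, 2, 5)

Forward elimination on [A|b]:
R2 <- R2 - (-6)*R1:  [   0   45   26  220 ]
R3 <- R3 - (-7)*R1:  [   0   46   28  232 ]
R3 <- R3 - (46/45)*R2:  [     0      0  64/45   64/9 ]
Row echelon form:
[ 1   7      5  |    37 ]
[ 0  45     26  |   220 ]
[ 0   0  64/45  |  64/9 ]
Back-substitution:
u = (64/9) / (64/45) = 5
t = (220 - (26)*(5)) / 45 = 2
s = (37 - (7)*(2) - (5)*(5)) / 1 = -2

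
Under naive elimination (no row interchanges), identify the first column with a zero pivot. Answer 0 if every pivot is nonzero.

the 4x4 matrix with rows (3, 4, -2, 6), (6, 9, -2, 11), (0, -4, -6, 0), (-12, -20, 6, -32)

Naive forward elimination:
R2 <- R2 - (2)*R1:  [  0   1   2  -1 ]
R4 <- R4 - (-4)*R1:  [  0  -4  -2  -8 ]
R3 <- R3 - (-4)*R2:  [  0   0   2  -4 ]
R4 <- R4 - (-4)*R2:  [   0    0    6  -12 ]
R4 <- R4 - (3)*R3:  [ 0  0  0  0 ]
Matrix at this point:
[ 3  4  -2   6 ]
[ 0  1   2  -1 ]
[ 0  0   2  -4 ]
[ 0  0   0   0 ]
Pivot entry (4,4) in the last row is zero and there are no rows below to swap with -> zero pivot in column 4 (A is singular).

first zero-pivot column = 4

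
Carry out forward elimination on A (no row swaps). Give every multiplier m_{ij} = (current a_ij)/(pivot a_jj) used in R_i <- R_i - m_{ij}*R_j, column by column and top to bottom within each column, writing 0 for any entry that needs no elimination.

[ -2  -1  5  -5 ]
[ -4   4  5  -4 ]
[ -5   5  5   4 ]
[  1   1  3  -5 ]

Forward elimination:
R2 <- R2 - (2)*R1:  [  0   6  -5   6 ]
R3 <- R3 - (5/2)*R1:  [     0   15/2  -15/2   33/2 ]
R4 <- R4 - (-1/2)*R1:  [     0    1/2   11/2  -15/2 ]
R3 <- R3 - (5/4)*R2:  [    0     0  -5/4     9 ]
R4 <- R4 - (1/12)*R2:  [     0      0  71/12     -8 ]
R4 <- R4 - (-71/15)*R3:  [     0      0      0  173/5 ]
Multipliers (in order of application): m_{21} = 2, m_{31} = 5/2, m_{41} = -1/2, m_{32} = 5/4, m_{42} = 1/12, m_{43} = -71/15

multipliers: 2, 5/2, -1/2, 5/4, 1/12, -71/15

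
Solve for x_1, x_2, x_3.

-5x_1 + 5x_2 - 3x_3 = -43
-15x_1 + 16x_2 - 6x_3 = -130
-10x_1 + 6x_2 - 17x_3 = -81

(4, -4, 1)

Forward elimination on [A|b]:
R2 <- R2 - (3)*R1:  [  0   1   3  -1 ]
R3 <- R3 - (2)*R1:  [   0   -4  -11    5 ]
R3 <- R3 - (-4)*R2:  [ 0  0  1  1 ]
Row echelon form:
[ -5  5  -3  |  -43 ]
[  0  1   3  |   -1 ]
[  0  0   1  |    1 ]
Back-substitution:
x_3 = (1) / 1 = 1
x_2 = (-1 - (3)*(1)) / 1 = -4
x_1 = (-43 - (5)*(-4) - (-3)*(1)) / -5 = 4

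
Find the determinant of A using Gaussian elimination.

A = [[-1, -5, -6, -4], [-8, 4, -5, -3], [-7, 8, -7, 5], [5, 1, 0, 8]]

det(A) = -162

Forward elimination:
R2 <- R2 - (8)*R1:  [  0  44  43  29 ]
R3 <- R3 - (7)*R1:  [  0  43  35  33 ]
R4 <- R4 - (-5)*R1:  [   0  -24  -30  -12 ]
R3 <- R3 - (43/44)*R2:  [       0        0  -309/44   205/44 ]
R4 <- R4 - (-6/11)*R2:  [      0       0  -72/11   42/11 ]
R4 <- R4 - (96/103)*R3:  [       0        0        0  -54/103 ]
Upper-triangular form:
[ -1  -5       -6       -4 ]
[  0  44       43       29 ]
[  0   0  -309/44   205/44 ]
[  0   0        0  -54/103 ]
det(A) = (-1)^0 * (-1) * (44) * (-309/44) * (-54/103) = -162  (0 row swaps -> sign +1)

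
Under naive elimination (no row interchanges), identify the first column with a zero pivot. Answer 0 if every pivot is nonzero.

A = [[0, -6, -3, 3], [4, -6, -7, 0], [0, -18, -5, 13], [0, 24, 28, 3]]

Naive forward elimination:
Pivot entry (1,1) is zero but row 2 has 4 in column 1 -> naive elimination stops; a row interchange (e.g. R1 <-> R2) would be required here.

first zero-pivot column = 1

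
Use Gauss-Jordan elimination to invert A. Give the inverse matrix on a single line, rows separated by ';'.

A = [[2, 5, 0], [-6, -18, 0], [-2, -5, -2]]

inverse = [3 5/6 0; -1 -1/3 0; -1/2 0 -1/2]

Gauss-Jordan on [A | I]:
R1 <- (1/2)*R1:  [   1  5/2    0  |  1/2    0    0 ]
R2 <- R2 - (-6)*R1:  [  0  -3   0  |   3   1   0 ]
R3 <- R3 - (-2)*R1:  [  0   0  -2  |   1   0   1 ]
R2 <- (1/-3)*R2:  [    0     1     0  |    -1  -1/3     0 ]
R1 <- R1 - (5/2)*R2:  [   1    0    0  |    3  5/6    0 ]
R3 <- (1/-2)*R3:  [    0     0     1  |  -1/2     0  -1/2 ]
Right block of [I | A^{-1}] is the inverse:
[    3   5/6     0 ]
[   -1  -1/3     0 ]
[ -1/2     0  -1/2 ]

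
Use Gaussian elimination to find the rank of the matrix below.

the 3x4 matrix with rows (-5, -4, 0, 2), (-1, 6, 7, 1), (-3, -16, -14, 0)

Row reduction:
R2 <- R2 - (1/5)*R1:  [    0  34/5     7   3/5 ]
R3 <- R3 - (3/5)*R1:  [     0  -68/5    -14   -6/5 ]
R3 <- R3 - (-2)*R2:  [ 0  0  0  0 ]
Row echelon form:
[ -5    -4  0    2 ]
[  0  34/5  7  3/5 ]
[  0     0  0    0 ]
Nonzero rows / pivot columns: 2

rank(A) = 2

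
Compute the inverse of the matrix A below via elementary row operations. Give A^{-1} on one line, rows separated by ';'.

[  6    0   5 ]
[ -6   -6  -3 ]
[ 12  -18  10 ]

inverse = [-19/36 -5/12 5/36; 1/9 0 -1/18; 5/6 1/2 -1/6]

Gauss-Jordan on [A | I]:
R1 <- (1/6)*R1:  [   1    0  5/6  |  1/6    0    0 ]
R2 <- R2 - (-6)*R1:  [  0  -6   2  |   1   1   0 ]
R3 <- R3 - (12)*R1:  [   0  -18    0  |   -2    0    1 ]
R2 <- (1/-6)*R2:  [    0     1  -1/3  |  -1/6  -1/6     0 ]
R3 <- R3 - (-18)*R2:  [  0   0  -6  |  -5  -3   1 ]
R3 <- (1/-6)*R3:  [    0     0     1  |   5/6   1/2  -1/6 ]
R1 <- R1 - (5/6)*R3:  [      1       0       0  |  -19/36   -5/12    5/36 ]
R2 <- R2 - (-1/3)*R3:  [     0      1      0  |    1/9      0  -1/18 ]
Right block of [I | A^{-1}] is the inverse:
[ -19/36  -5/12   5/36 ]
[    1/9      0  -1/18 ]
[    5/6    1/2   -1/6 ]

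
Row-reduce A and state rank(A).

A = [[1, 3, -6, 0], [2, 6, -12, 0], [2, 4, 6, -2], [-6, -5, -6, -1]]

rank(A) = 3

Row reduction:
R2 <- R2 - (2)*R1:  [ 0  0  0  0 ]
R3 <- R3 - (2)*R1:  [  0  -2  18  -2 ]
R4 <- R4 - (-6)*R1:  [   0   13  -42   -1 ]
R2 <-> R3   (pivot in column 2 was zero)
[ 1   3   -6   0 ]
[ 0  -2   18  -2 ]
[ 0   0    0   0 ]
[ 0  13  -42  -1 ]
R4 <- R4 - (-13/2)*R2:  [   0    0   75  -14 ]
R3 <-> R4   (pivot in column 3 was zero)
[ 1   3  -6    0 ]
[ 0  -2  18   -2 ]
[ 0   0  75  -14 ]
[ 0   0   0    0 ]
Row echelon form:
[ 1   3  -6    0 ]
[ 0  -2  18   -2 ]
[ 0   0  75  -14 ]
[ 0   0   0    0 ]
Nonzero rows / pivot columns: 3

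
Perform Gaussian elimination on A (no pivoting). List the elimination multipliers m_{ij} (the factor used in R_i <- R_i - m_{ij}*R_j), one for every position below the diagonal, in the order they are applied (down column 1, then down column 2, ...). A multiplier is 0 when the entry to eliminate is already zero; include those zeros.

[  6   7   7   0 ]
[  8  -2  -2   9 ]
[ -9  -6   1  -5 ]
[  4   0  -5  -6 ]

multipliers: 4/3, -3/2, 2/3, -27/68, 7/17, -5/7

Forward elimination:
R2 <- R2 - (4/3)*R1:  [     0  -34/3  -34/3      9 ]
R3 <- R3 - (-3/2)*R1:  [    0   9/2  23/2    -5 ]
R4 <- R4 - (2/3)*R1:  [     0  -14/3  -29/3     -6 ]
R3 <- R3 - (-27/68)*R2:  [      0       0       7  -97/68 ]
R4 <- R4 - (7/17)*R2:  [       0        0       -5  -165/17 ]
R4 <- R4 - (-5/7)*R3:  [         0          0          0  -5105/476 ]
Multipliers (in order of application): m_{21} = 4/3, m_{31} = -3/2, m_{41} = 2/3, m_{32} = -27/68, m_{42} = 7/17, m_{43} = -5/7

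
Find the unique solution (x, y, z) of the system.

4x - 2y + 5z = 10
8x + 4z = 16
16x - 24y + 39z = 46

Forward elimination on [A|b]:
R2 <- R2 - (2)*R1:  [  0   4  -6  -4 ]
R3 <- R3 - (4)*R1:  [   0  -16   19    6 ]
R3 <- R3 - (-4)*R2:  [   0    0   -5  -10 ]
Row echelon form:
[ 4  -2   5  |   10 ]
[ 0   4  -6  |   -4 ]
[ 0   0  -5  |  -10 ]
Back-substitution:
z = (-10) / -5 = 2
y = (-4 - (-6)*(2)) / 4 = 2
x = (10 - (-2)*(2) - (5)*(2)) / 4 = 1

(1, 2, 2)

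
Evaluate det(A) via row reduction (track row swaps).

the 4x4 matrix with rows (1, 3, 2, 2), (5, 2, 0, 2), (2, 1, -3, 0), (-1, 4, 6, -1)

det(A) = -167

Forward elimination:
R2 <- R2 - (5)*R1:  [   0  -13  -10   -8 ]
R3 <- R3 - (2)*R1:  [  0  -5  -7  -4 ]
R4 <- R4 - (-1)*R1:  [ 0  7  8  1 ]
R3 <- R3 - (5/13)*R2:  [      0       0  -41/13  -12/13 ]
R4 <- R4 - (-7/13)*R2:  [      0       0   34/13  -43/13 ]
R4 <- R4 - (-34/41)*R3:  [       0        0        0  -167/41 ]
Upper-triangular form:
[ 1    3       2        2 ]
[ 0  -13     -10       -8 ]
[ 0    0  -41/13   -12/13 ]
[ 0    0       0  -167/41 ]
det(A) = (-1)^0 * (1) * (-13) * (-41/13) * (-167/41) = -167  (0 row swaps -> sign +1)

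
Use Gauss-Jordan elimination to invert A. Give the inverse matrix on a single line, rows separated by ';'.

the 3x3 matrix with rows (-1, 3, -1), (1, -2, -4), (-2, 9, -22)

Gauss-Jordan on [A | I]:
R1 <- (1/-1)*R1:  [  1  -3   1  |  -1   0   0 ]
R2 <- R2 - (1)*R1:  [  0   1  -5  |   1   1   0 ]
R3 <- R3 - (-2)*R1:  [   0    3  -20  |   -2    0    1 ]
R1 <- R1 - (-3)*R2:  [   1    0  -14  |    2    3    0 ]
R3 <- R3 - (3)*R2:  [  0   0  -5  |  -5  -3   1 ]
R3 <- (1/-5)*R3:  [    0     0     1  |     1   3/5  -1/5 ]
R1 <- R1 - (-14)*R3:  [     1      0      0  |     16   57/5  -14/5 ]
R2 <- R2 - (-5)*R3:  [  0   1   0  |   6   4  -1 ]
Right block of [I | A^{-1}] is the inverse:
[ 16  57/5  -14/5 ]
[  6     4     -1 ]
[  1   3/5   -1/5 ]

inverse = [16 57/5 -14/5; 6 4 -1; 1 3/5 -1/5]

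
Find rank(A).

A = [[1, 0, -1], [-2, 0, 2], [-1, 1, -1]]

Row reduction:
R2 <- R2 - (-2)*R1:  [ 0  0  0 ]
R3 <- R3 - (-1)*R1:  [  0   1  -2 ]
R2 <-> R3   (pivot in column 2 was zero)
[ 1  0  -1 ]
[ 0  1  -2 ]
[ 0  0   0 ]
Row echelon form:
[ 1  0  -1 ]
[ 0  1  -2 ]
[ 0  0   0 ]
Nonzero rows / pivot columns: 2

rank(A) = 2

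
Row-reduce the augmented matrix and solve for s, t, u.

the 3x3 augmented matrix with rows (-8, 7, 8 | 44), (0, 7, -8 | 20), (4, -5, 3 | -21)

Forward elimination on [A|b]:
R3 <- R3 - (-1/2)*R1:  [    0  -3/2     7     1 ]
R3 <- R3 - (-3/14)*R2:  [    0     0  37/7  37/7 ]
Row echelon form:
[ -8  7     8  |    44 ]
[  0  7    -8  |    20 ]
[  0  0  37/7  |  37/7 ]
Back-substitution:
u = (37/7) / (37/7) = 1
t = (20 - (-8)*(1)) / 7 = 4
s = (44 - (7)*(4) - (8)*(1)) / -8 = -1

(-1, 4, 1)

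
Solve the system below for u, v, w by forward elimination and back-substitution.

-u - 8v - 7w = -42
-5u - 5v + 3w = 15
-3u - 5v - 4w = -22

(-1, 1, 5)

Forward elimination on [A|b]:
R2 <- R2 - (5)*R1:  [   0   35   38  225 ]
R3 <- R3 - (3)*R1:  [   0   19   17  104 ]
R3 <- R3 - (19/35)*R2:  [       0        0  -127/35   -127/7 ]
Row echelon form:
[ -1  -8       -7  |     -42 ]
[  0  35       38  |     225 ]
[  0   0  -127/35  |  -127/7 ]
Back-substitution:
w = (-127/7) / (-127/35) = 5
v = (225 - (38)*(5)) / 35 = 1
u = (-42 - (-8)*(1) - (-7)*(5)) / -1 = -1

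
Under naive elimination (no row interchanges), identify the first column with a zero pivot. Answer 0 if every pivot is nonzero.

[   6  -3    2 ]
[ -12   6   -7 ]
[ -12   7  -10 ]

first zero-pivot column = 2

Naive forward elimination:
R2 <- R2 - (-2)*R1:  [  0   0  -3 ]
R3 <- R3 - (-2)*R1:  [  0   1  -6 ]
Matrix at this point:
[ 6  -3   2 ]
[ 0   0  -3 ]
[ 0   1  -6 ]
Pivot entry (2,2) is zero but row 3 has 1 in column 2 -> naive elimination stops; a row interchange (e.g. R2 <-> R3) would be required here.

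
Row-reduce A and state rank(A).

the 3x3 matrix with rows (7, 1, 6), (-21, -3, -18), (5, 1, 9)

Row reduction:
R2 <- R2 - (-3)*R1:  [ 0  0  0 ]
R3 <- R3 - (5/7)*R1:  [    0   2/7  33/7 ]
R2 <-> R3   (pivot in column 2 was zero)
[ 7    1     6 ]
[ 0  2/7  33/7 ]
[ 0    0     0 ]
Row echelon form:
[ 7    1     6 ]
[ 0  2/7  33/7 ]
[ 0    0     0 ]
Nonzero rows / pivot columns: 2

rank(A) = 2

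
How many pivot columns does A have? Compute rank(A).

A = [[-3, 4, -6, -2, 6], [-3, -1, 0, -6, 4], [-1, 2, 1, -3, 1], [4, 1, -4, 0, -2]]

Row reduction:
R2 <- R2 - (1)*R1:  [  0  -5   6  -4  -2 ]
R3 <- R3 - (1/3)*R1:  [    0   2/3     3  -7/3    -1 ]
R4 <- R4 - (-4/3)*R1:  [    0  19/3   -12  -8/3     6 ]
R3 <- R3 - (-2/15)*R2:  [      0       0    19/5  -43/15  -19/15 ]
R4 <- R4 - (-19/15)*R2:  [       0        0    -22/5  -116/15    52/15 ]
R4 <- R4 - (-22/19)*R3:  [       0        0        0  -210/19        2 ]
Row echelon form:
[ -3   4    -6       -2       6 ]
[  0  -5     6       -4      -2 ]
[  0   0  19/5   -43/15  -19/15 ]
[  0   0     0  -210/19       2 ]
Nonzero rows / pivot columns: 4

rank(A) = 4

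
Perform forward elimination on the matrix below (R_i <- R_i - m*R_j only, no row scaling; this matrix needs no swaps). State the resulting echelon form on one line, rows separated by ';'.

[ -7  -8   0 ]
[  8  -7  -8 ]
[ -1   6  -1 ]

Forward elimination:
R2 <- R2 - (-8/7)*R1:  [      0  -113/7      -8 ]
R3 <- R3 - (1/7)*R1:  [    0  50/7    -1 ]
R3 <- R3 - (-50/113)*R2:  [        0         0  -513/113 ]
Row echelon form:
[ -7      -8         0 ]
[  0  -113/7        -8 ]
[  0       0  -513/113 ]

REF = [-7 -8 0; 0 -113/7 -8; 0 0 -513/113]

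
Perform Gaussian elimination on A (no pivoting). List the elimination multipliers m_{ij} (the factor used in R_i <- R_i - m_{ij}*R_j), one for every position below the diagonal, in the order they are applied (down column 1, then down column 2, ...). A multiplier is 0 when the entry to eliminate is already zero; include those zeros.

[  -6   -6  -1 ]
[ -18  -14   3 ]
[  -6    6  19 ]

Forward elimination:
R2 <- R2 - (3)*R1:  [ 0  4  6 ]
R3 <- R3 - (1)*R1:  [  0  12  20 ]
R3 <- R3 - (3)*R2:  [ 0  0  2 ]
Multipliers (in order of application): m_{21} = 3, m_{31} = 1, m_{32} = 3

multipliers: 3, 1, 3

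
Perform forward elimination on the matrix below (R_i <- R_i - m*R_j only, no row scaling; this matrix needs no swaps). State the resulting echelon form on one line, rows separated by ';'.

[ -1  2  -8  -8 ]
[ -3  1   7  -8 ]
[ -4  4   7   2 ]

Forward elimination:
R2 <- R2 - (3)*R1:  [  0  -5  31  16 ]
R3 <- R3 - (4)*R1:  [  0  -4  39  34 ]
R3 <- R3 - (4/5)*R2:  [     0      0   71/5  106/5 ]
Row echelon form:
[ -1   2    -8     -8 ]
[  0  -5    31     16 ]
[  0   0  71/5  106/5 ]

REF = [-1 2 -8 -8; 0 -5 31 16; 0 0 71/5 106/5]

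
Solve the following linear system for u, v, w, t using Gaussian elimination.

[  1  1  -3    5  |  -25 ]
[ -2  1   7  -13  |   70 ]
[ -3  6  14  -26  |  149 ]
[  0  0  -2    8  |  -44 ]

(5, 1, 2, -5)

Forward elimination on [A|b]:
R2 <- R2 - (-2)*R1:  [  0   3   1  -3  20 ]
R3 <- R3 - (-3)*R1:  [   0    9    5  -11   74 ]
R3 <- R3 - (3)*R2:  [  0   0   2  -2  14 ]
R4 <- R4 - (-1)*R3:  [   0    0    0    6  -30 ]
Row echelon form:
[ 1  1  -3   5  |  -25 ]
[ 0  3   1  -3  |   20 ]
[ 0  0   2  -2  |   14 ]
[ 0  0   0   6  |  -30 ]
Back-substitution:
t = (-30) / 6 = -5
w = (14 - (-2)*(-5)) / 2 = 2
v = (20 - (1)*(2) - (-3)*(-5)) / 3 = 1
u = (-25 - (1)*(1) - (-3)*(2) - (5)*(-5)) / 1 = 5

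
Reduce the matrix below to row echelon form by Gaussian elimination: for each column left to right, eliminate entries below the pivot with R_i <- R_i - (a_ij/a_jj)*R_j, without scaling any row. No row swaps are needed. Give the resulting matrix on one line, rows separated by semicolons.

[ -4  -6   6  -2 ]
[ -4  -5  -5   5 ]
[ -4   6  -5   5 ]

REF = [-4 -6 6 -2; 0 1 -11 7; 0 0 121 -77]

Forward elimination:
R2 <- R2 - (1)*R1:  [   0    1  -11    7 ]
R3 <- R3 - (1)*R1:  [   0   12  -11    7 ]
R3 <- R3 - (12)*R2:  [   0    0  121  -77 ]
Row echelon form:
[ -4  -6    6   -2 ]
[  0   1  -11    7 ]
[  0   0  121  -77 ]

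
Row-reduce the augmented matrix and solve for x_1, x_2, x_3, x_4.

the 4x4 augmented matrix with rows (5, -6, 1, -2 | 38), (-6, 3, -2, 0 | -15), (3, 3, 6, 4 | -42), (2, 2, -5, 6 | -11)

Forward elimination on [A|b]:
R2 <- R2 - (-6/5)*R1:  [     0  -21/5   -4/5  -12/5  153/5 ]
R3 <- R3 - (3/5)*R1:  [      0    33/5    27/5    26/5  -324/5 ]
R4 <- R4 - (2/5)*R1:  [      0    22/5   -27/5    34/5  -131/5 ]
R3 <- R3 - (-11/7)*R2:  [      0       0    29/7    10/7  -117/7 ]
R4 <- R4 - (-22/21)*R2:  [       0        0  -131/21     30/7     41/7 ]
R4 <- R4 - (-131/87)*R3:  [       0        0        0   560/87  -560/29 ]
Row echelon form:
[ 5     -6     1      -2  |       38 ]
[ 0  -21/5  -4/5   -12/5  |    153/5 ]
[ 0      0  29/7    10/7  |   -117/7 ]
[ 0      0     0  560/87  |  -560/29 ]
Back-substitution:
x_4 = (-560/29) / (560/87) = -3
x_3 = (-117/7 - (10/7)*(-3)) / (29/7) = -3
x_2 = (153/5 - (-4/5)*(-3) - (-12/5)*(-3)) / (-21/5) = -5
x_1 = (38 - (-6)*(-5) - (1)*(-3) - (-2)*(-3)) / 5 = 1

(1, -5, -3, -3)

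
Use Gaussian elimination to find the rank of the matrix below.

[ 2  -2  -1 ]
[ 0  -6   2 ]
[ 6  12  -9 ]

rank(A) = 2

Row reduction:
R3 <- R3 - (3)*R1:  [  0  18  -6 ]
R3 <- R3 - (-3)*R2:  [ 0  0  0 ]
Row echelon form:
[ 2  -2  -1 ]
[ 0  -6   2 ]
[ 0   0   0 ]
Nonzero rows / pivot columns: 2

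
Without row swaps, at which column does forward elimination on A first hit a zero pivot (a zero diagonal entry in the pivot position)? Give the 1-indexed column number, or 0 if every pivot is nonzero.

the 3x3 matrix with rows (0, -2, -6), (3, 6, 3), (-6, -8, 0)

first zero-pivot column = 1

Naive forward elimination:
Pivot entry (1,1) is zero but row 2 has 3 in column 1 -> naive elimination stops; a row interchange (e.g. R1 <-> R2) would be required here.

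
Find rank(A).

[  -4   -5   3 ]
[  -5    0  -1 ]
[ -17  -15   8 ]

rank(A) = 2

Row reduction:
R2 <- R2 - (5/4)*R1:  [     0   25/4  -19/4 ]
R3 <- R3 - (17/4)*R1:  [     0   25/4  -19/4 ]
R3 <- R3 - (1)*R2:  [ 0  0  0 ]
Row echelon form:
[ -4    -5      3 ]
[  0  25/4  -19/4 ]
[  0     0      0 ]
Nonzero rows / pivot columns: 2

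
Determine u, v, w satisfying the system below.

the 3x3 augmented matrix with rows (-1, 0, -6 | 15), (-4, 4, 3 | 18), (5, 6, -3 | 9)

(-3, 3, -2)

Forward elimination on [A|b]:
R2 <- R2 - (4)*R1:  [   0    4   27  -42 ]
R3 <- R3 - (-5)*R1:  [   0    6  -33   84 ]
R3 <- R3 - (3/2)*R2:  [      0       0  -147/2     147 ]
Row echelon form:
[ -1  0      -6  |   15 ]
[  0  4      27  |  -42 ]
[  0  0  -147/2  |  147 ]
Back-substitution:
w = (147) / (-147/2) = -2
v = (-42 - (27)*(-2)) / 4 = 3
u = (15 - (-6)*(-2)) / -1 = -3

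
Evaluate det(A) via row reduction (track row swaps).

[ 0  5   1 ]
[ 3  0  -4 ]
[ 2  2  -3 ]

det(A) = 11

Forward elimination:
R1 <-> R2   (pivot in column 1 was zero)
[ 3  0  -4 ]
[ 0  5   1 ]
[ 2  2  -3 ]
R3 <- R3 - (2/3)*R1:  [    0     2  -1/3 ]
R3 <- R3 - (2/5)*R2:  [      0       0  -11/15 ]
Upper-triangular form:
[ 3  0      -4 ]
[ 0  5       1 ]
[ 0  0  -11/15 ]
det(A) = (-1)^1 * (3) * (5) * (-11/15) = 11  (1 row swap -> sign -1)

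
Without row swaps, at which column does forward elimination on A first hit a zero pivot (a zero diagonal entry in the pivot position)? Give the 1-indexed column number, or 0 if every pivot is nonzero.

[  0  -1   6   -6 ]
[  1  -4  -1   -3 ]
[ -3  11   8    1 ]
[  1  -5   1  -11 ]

Naive forward elimination:
Pivot entry (1,1) is zero but row 2 has 1 in column 1 -> naive elimination stops; a row interchange (e.g. R1 <-> R2) would be required here.

first zero-pivot column = 1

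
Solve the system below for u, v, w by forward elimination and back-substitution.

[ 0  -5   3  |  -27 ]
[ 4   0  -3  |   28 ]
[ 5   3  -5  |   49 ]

Forward elimination on [A|b]:
R1 <-> R2   (pivot in column 1 was zero)
[ 4   0  -3   28 ]
[ 0  -5   3  -27 ]
[ 5   3  -5   49 ]
R3 <- R3 - (5/4)*R1:  [    0     3  -5/4    14 ]
R3 <- R3 - (-3/5)*R2:  [     0      0  11/20  -11/5 ]
Row echelon form:
[ 4   0     -3  |     28 ]
[ 0  -5      3  |    -27 ]
[ 0   0  11/20  |  -11/5 ]
Back-substitution:
w = (-11/5) / (11/20) = -4
v = (-27 - (3)*(-4)) / -5 = 3
u = (28 - (-3)*(-4)) / 4 = 4

(4, 3, -4)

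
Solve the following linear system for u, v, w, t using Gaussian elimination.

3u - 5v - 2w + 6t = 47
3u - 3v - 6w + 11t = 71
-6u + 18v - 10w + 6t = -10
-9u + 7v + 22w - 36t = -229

(3, -2, -2, 4)

Forward elimination on [A|b]:
R2 <- R2 - (1)*R1:  [  0   2  -4   5  24 ]
R3 <- R3 - (-2)*R1:  [   0    8  -14   18   84 ]
R4 <- R4 - (-3)*R1:  [   0   -8   16  -18  -88 ]
R3 <- R3 - (4)*R2:  [   0    0    2   -2  -12 ]
R4 <- R4 - (-4)*R2:  [ 0  0  0  2  8 ]
Row echelon form:
[ 3  -5  -2   6  |   47 ]
[ 0   2  -4   5  |   24 ]
[ 0   0   2  -2  |  -12 ]
[ 0   0   0   2  |    8 ]
Back-substitution:
t = (8) / 2 = 4
w = (-12 - (-2)*(4)) / 2 = -2
v = (24 - (-4)*(-2) - (5)*(4)) / 2 = -2
u = (47 - (-5)*(-2) - (-2)*(-2) - (6)*(4)) / 3 = 3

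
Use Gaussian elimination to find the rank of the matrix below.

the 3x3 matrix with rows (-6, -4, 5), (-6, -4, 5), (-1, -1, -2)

Row reduction:
R2 <- R2 - (1)*R1:  [ 0  0  0 ]
R3 <- R3 - (1/6)*R1:  [     0   -1/3  -17/6 ]
R2 <-> R3   (pivot in column 2 was zero)
[ -6    -4      5 ]
[  0  -1/3  -17/6 ]
[  0     0      0 ]
Row echelon form:
[ -6    -4      5 ]
[  0  -1/3  -17/6 ]
[  0     0      0 ]
Nonzero rows / pivot columns: 2

rank(A) = 2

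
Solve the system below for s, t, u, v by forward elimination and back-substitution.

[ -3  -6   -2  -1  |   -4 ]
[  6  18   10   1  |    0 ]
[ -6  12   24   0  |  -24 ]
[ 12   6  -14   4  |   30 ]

Forward elimination on [A|b]:
R2 <- R2 - (-2)*R1:  [  0   6   6  -1  -8 ]
R3 <- R3 - (2)*R1:  [   0   24   28    2  -16 ]
R4 <- R4 - (-4)*R1:  [   0  -18  -22    0   14 ]
R3 <- R3 - (4)*R2:  [  0   0   4   6  16 ]
R4 <- R4 - (-3)*R2:  [   0    0   -4   -3  -10 ]
R4 <- R4 - (-1)*R3:  [ 0  0  0  3  6 ]
Row echelon form:
[ -3  -6  -2  -1  |  -4 ]
[  0   6   6  -1  |  -8 ]
[  0   0   4   6  |  16 ]
[  0   0   0   3  |   6 ]
Back-substitution:
v = (6) / 3 = 2
u = (16 - (6)*(2)) / 4 = 1
t = (-8 - (6)*(1) - (-1)*(2)) / 6 = -2
s = (-4 - (-6)*(-2) - (-2)*(1) - (-1)*(2)) / -3 = 4

(4, -2, 1, 2)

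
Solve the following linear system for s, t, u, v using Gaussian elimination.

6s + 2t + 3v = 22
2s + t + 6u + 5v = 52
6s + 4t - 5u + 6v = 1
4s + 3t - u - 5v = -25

(3, -4, 5, 4)

Forward elimination on [A|b]:
R2 <- R2 - (1/3)*R1:  [     0    1/3      6      4  134/3 ]
R3 <- R3 - (1)*R1:  [   0    2   -5    3  -21 ]
R4 <- R4 - (2/3)*R1:  [      0     5/3      -1      -7  -119/3 ]
R3 <- R3 - (6)*R2:  [    0     0   -41   -21  -289 ]
R4 <- R4 - (5)*R2:  [    0     0   -31   -27  -263 ]
R4 <- R4 - (31/41)*R3:  [        0         0         0   -456/41  -1824/41 ]
Row echelon form:
[ 6    2    0        3  |        22 ]
[ 0  1/3    6        4  |     134/3 ]
[ 0    0  -41      -21  |      -289 ]
[ 0    0    0  -456/41  |  -1824/41 ]
Back-substitution:
v = (-1824/41) / (-456/41) = 4
u = (-289 - (-21)*(4)) / -41 = 5
t = (134/3 - (6)*(5) - (4)*(4)) / (1/3) = -4
s = (22 - (2)*(-4) - (3)*(4)) / 6 = 3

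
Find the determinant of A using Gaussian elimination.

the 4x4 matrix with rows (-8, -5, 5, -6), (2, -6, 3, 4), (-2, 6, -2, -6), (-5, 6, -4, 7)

det(A) = 600

Forward elimination:
R2 <- R2 - (-1/4)*R1:  [     0  -29/4   17/4    5/2 ]
R3 <- R3 - (1/4)*R1:  [     0   29/4  -13/4   -9/2 ]
R4 <- R4 - (5/8)*R1:  [     0   73/8  -57/8   43/4 ]
R3 <- R3 - (-1)*R2:  [  0   0   1  -2 ]
R4 <- R4 - (-73/58)*R2:  [       0        0  -103/58   403/29 ]
R4 <- R4 - (-103/58)*R3:  [      0       0       0  300/29 ]
Upper-triangular form:
[ -8     -5     5      -6 ]
[  0  -29/4  17/4     5/2 ]
[  0      0     1      -2 ]
[  0      0     0  300/29 ]
det(A) = (-1)^0 * (-8) * (-29/4) * (1) * (300/29) = 600  (0 row swaps -> sign +1)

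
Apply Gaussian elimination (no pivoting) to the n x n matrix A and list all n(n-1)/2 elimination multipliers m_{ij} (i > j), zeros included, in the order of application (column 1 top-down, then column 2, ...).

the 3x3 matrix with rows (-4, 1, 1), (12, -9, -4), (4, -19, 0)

Forward elimination:
R2 <- R2 - (-3)*R1:  [  0  -6  -1 ]
R3 <- R3 - (-1)*R1:  [   0  -18    1 ]
R3 <- R3 - (3)*R2:  [ 0  0  4 ]
Multipliers (in order of application): m_{21} = -3, m_{31} = -1, m_{32} = 3

multipliers: -3, -1, 3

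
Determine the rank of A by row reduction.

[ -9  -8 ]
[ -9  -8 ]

Row reduction:
R2 <- R2 - (1)*R1:  [ 0  0 ]
Row echelon form:
[ -9  -8 ]
[  0   0 ]
Nonzero rows / pivot columns: 1

rank(A) = 1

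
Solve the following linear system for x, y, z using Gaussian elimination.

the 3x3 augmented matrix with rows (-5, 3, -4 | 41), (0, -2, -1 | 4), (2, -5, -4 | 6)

(-5, 0, -4)

Forward elimination on [A|b]:
R3 <- R3 - (-2/5)*R1:  [     0  -19/5  -28/5  112/5 ]
R3 <- R3 - (19/10)*R2:  [      0       0  -37/10    74/5 ]
Row echelon form:
[ -5   3      -4  |    41 ]
[  0  -2      -1  |     4 ]
[  0   0  -37/10  |  74/5 ]
Back-substitution:
z = (74/5) / (-37/10) = -4
y = (4 - (-1)*(-4)) / -2 = 0
x = (41 - (3)*(0) - (-4)*(-4)) / -5 = -5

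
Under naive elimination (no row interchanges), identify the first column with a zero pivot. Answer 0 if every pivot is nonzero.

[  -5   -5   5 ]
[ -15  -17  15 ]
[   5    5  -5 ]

first zero-pivot column = 3

Naive forward elimination:
R2 <- R2 - (3)*R1:  [  0  -2   0 ]
R3 <- R3 - (-1)*R1:  [ 0  0  0 ]
Matrix at this point:
[ -5  -5  5 ]
[  0  -2  0 ]
[  0   0  0 ]
Pivot entry (3,3) in the last row is zero and there are no rows below to swap with -> zero pivot in column 3 (A is singular).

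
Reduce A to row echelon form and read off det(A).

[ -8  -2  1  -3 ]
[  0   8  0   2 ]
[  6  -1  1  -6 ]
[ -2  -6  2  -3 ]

det(A) = -756

Forward elimination:
R3 <- R3 - (-3/4)*R1:  [     0   -5/2    7/4  -33/4 ]
R4 <- R4 - (1/4)*R1:  [     0  -11/2    7/4   -9/4 ]
R3 <- R3 - (-5/16)*R2:  [     0      0    7/4  -61/8 ]
R4 <- R4 - (-11/16)*R2:  [    0     0   7/4  -7/8 ]
R4 <- R4 - (1)*R3:  [    0     0     0  27/4 ]
Upper-triangular form:
[ -8  -2    1     -3 ]
[  0   8    0      2 ]
[  0   0  7/4  -61/8 ]
[  0   0    0   27/4 ]
det(A) = (-1)^0 * (-8) * (8) * (7/4) * (27/4) = -756  (0 row swaps -> sign +1)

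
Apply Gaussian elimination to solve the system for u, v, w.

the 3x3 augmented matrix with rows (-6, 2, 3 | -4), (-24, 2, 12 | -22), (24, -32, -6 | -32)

(-1, 1, -4)

Forward elimination on [A|b]:
R2 <- R2 - (4)*R1:  [  0  -6   0  -6 ]
R3 <- R3 - (-4)*R1:  [   0  -24    6  -48 ]
R3 <- R3 - (4)*R2:  [   0    0    6  -24 ]
Row echelon form:
[ -6   2  3  |   -4 ]
[  0  -6  0  |   -6 ]
[  0   0  6  |  -24 ]
Back-substitution:
w = (-24) / 6 = -4
v = (-6) / -6 = 1
u = (-4 - (2)*(1) - (3)*(-4)) / -6 = -1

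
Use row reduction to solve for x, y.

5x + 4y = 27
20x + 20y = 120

(3, 3)

Forward elimination on [A|b]:
R2 <- R2 - (4)*R1:  [  0   4  12 ]
Row echelon form:
[ 5  4  |  27 ]
[ 0  4  |  12 ]
Back-substitution:
y = (12) / 4 = 3
x = (27 - (4)*(3)) / 5 = 3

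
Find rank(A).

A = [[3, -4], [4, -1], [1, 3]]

Row reduction:
R2 <- R2 - (4/3)*R1:  [    0  13/3 ]
R3 <- R3 - (1/3)*R1:  [    0  13/3 ]
R3 <- R3 - (1)*R2:  [ 0  0 ]
Row echelon form:
[ 3    -4 ]
[ 0  13/3 ]
[ 0     0 ]
Nonzero rows / pivot columns: 2

rank(A) = 2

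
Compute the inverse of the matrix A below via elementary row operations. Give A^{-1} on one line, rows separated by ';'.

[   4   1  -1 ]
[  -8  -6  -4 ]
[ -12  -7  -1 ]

inverse = [11/16 -1/4 5/16; -5/4 1/2 -3/4; 1/2 -1/2 1/2]

Gauss-Jordan on [A | I]:
R1 <- (1/4)*R1:  [    1   1/4  -1/4  |   1/4     0     0 ]
R2 <- R2 - (-8)*R1:  [  0  -4  -6  |   2   1   0 ]
R3 <- R3 - (-12)*R1:  [  0  -4  -4  |   3   0   1 ]
R2 <- (1/-4)*R2:  [    0     1   3/2  |  -1/2  -1/4     0 ]
R1 <- R1 - (1/4)*R2:  [    1     0  -5/8  |   3/8  1/16     0 ]
R3 <- R3 - (-4)*R2:  [  0   0   2  |   1  -1   1 ]
R3 <- (1/2)*R3:  [    0     0     1  |   1/2  -1/2   1/2 ]
R1 <- R1 - (-5/8)*R3:  [     1      0      0  |  11/16   -1/4   5/16 ]
R2 <- R2 - (3/2)*R3:  [    0     1     0  |  -5/4   1/2  -3/4 ]
Right block of [I | A^{-1}] is the inverse:
[ 11/16  -1/4  5/16 ]
[  -5/4   1/2  -3/4 ]
[   1/2  -1/2   1/2 ]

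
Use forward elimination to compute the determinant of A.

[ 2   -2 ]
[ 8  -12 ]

det(A) = -8

Forward elimination:
R2 <- R2 - (4)*R1:  [  0  -4 ]
Upper-triangular form:
[ 2  -2 ]
[ 0  -4 ]
det(A) = (-1)^0 * (2) * (-4) = -8  (0 row swaps -> sign +1)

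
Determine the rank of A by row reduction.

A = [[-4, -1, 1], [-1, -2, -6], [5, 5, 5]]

Row reduction:
R2 <- R2 - (1/4)*R1:  [     0   -7/4  -25/4 ]
R3 <- R3 - (-5/4)*R1:  [    0  15/4  25/4 ]
R3 <- R3 - (-15/7)*R2:  [     0      0  -50/7 ]
Row echelon form:
[ -4    -1      1 ]
[  0  -7/4  -25/4 ]
[  0     0  -50/7 ]
Nonzero rows / pivot columns: 3

rank(A) = 3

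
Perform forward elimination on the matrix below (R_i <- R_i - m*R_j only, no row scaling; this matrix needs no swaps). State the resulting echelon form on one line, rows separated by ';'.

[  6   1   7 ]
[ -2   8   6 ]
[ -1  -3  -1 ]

REF = [6 1 7; 0 25/3 25/3; 0 0 3]

Forward elimination:
R2 <- R2 - (-1/3)*R1:  [    0  25/3  25/3 ]
R3 <- R3 - (-1/6)*R1:  [     0  -17/6    1/6 ]
R3 <- R3 - (-17/50)*R2:  [ 0  0  3 ]
Row echelon form:
[ 6     1     7 ]
[ 0  25/3  25/3 ]
[ 0     0     3 ]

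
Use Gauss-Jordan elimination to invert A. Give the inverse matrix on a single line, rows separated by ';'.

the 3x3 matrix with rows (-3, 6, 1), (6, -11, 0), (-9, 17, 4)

Gauss-Jordan on [A | I]:
R1 <- (1/-3)*R1:  [    1    -2  -1/3  |  -1/3     0     0 ]
R2 <- R2 - (6)*R1:  [ 0  1  2  |  2  1  0 ]
R3 <- R3 - (-9)*R1:  [  0  -1   1  |  -3   0   1 ]
R1 <- R1 - (-2)*R2:  [    1     0  11/3  |  11/3     2     0 ]
R3 <- R3 - (-1)*R2:  [  0   0   3  |  -1   1   1 ]
R3 <- (1/3)*R3:  [    0     0     1  |  -1/3   1/3   1/3 ]
R1 <- R1 - (11/3)*R3:  [     1      0      0  |   44/9    7/9  -11/9 ]
R2 <- R2 - (2)*R3:  [    0     1     0  |   8/3   1/3  -2/3 ]
Right block of [I | A^{-1}] is the inverse:
[ 44/9  7/9  -11/9 ]
[  8/3  1/3   -2/3 ]
[ -1/3  1/3    1/3 ]

inverse = [44/9 7/9 -11/9; 8/3 1/3 -2/3; -1/3 1/3 1/3]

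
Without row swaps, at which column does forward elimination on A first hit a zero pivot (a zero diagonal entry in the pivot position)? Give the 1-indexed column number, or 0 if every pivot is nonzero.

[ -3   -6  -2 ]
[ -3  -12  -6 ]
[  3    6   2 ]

Naive forward elimination:
R2 <- R2 - (1)*R1:  [  0  -6  -4 ]
R3 <- R3 - (-1)*R1:  [ 0  0  0 ]
Matrix at this point:
[ -3  -6  -2 ]
[  0  -6  -4 ]
[  0   0   0 ]
Pivot entry (3,3) in the last row is zero and there are no rows below to swap with -> zero pivot in column 3 (A is singular).

first zero-pivot column = 3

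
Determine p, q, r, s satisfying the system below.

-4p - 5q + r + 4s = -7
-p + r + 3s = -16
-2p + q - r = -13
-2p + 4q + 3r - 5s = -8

(4, -5, 0, -4)

Forward elimination on [A|b]:
R2 <- R2 - (1/4)*R1:  [     0    5/4    3/4      2  -57/4 ]
R3 <- R3 - (1/2)*R1:  [     0    7/2   -3/2     -2  -19/2 ]
R4 <- R4 - (1/2)*R1:  [    0  13/2   5/2    -7  -9/2 ]
R3 <- R3 - (14/5)*R2:  [     0      0  -18/5  -38/5  152/5 ]
R4 <- R4 - (26/5)*R2:  [     0      0   -7/5  -87/5  348/5 ]
R4 <- R4 - (7/18)*R3:  [      0       0       0  -130/9   520/9 ]
Row echelon form:
[ -4   -5      1       4  |     -7 ]
[  0  5/4    3/4       2  |  -57/4 ]
[  0    0  -18/5   -38/5  |  152/5 ]
[  0    0      0  -130/9  |  520/9 ]
Back-substitution:
s = (520/9) / (-130/9) = -4
r = (152/5 - (-38/5)*(-4)) / (-18/5) = 0
q = (-57/4 - (3/4)*(0) - (2)*(-4)) / (5/4) = -5
p = (-7 - (-5)*(-5) - (1)*(0) - (4)*(-4)) / -4 = 4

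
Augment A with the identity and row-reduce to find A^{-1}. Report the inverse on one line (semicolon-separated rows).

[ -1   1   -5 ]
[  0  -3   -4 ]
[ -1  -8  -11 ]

inverse = [1/18 17/6 -19/18; 2/9 1/3 -2/9; -1/6 -1/2 1/6]

Gauss-Jordan on [A | I]:
R1 <- (1/-1)*R1:  [  1  -1   5  |  -1   0   0 ]
R3 <- R3 - (-1)*R1:  [  0  -9  -6  |  -1   0   1 ]
R2 <- (1/-3)*R2:  [    0     1   4/3  |     0  -1/3     0 ]
R1 <- R1 - (-1)*R2:  [    1     0  19/3  |    -1  -1/3     0 ]
R3 <- R3 - (-9)*R2:  [  0   0   6  |  -1  -3   1 ]
R3 <- (1/6)*R3:  [    0     0     1  |  -1/6  -1/2   1/6 ]
R1 <- R1 - (19/3)*R3:  [      1       0       0  |    1/18    17/6  -19/18 ]
R2 <- R2 - (4/3)*R3:  [    0     1     0  |   2/9   1/3  -2/9 ]
Right block of [I | A^{-1}] is the inverse:
[ 1/18  17/6  -19/18 ]
[  2/9   1/3    -2/9 ]
[ -1/6  -1/2     1/6 ]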